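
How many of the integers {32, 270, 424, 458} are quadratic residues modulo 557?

1

(32/557) = -1 → non-residue.
(270/557) = -1 → non-residue.
(424/557) = +1 → QR.
(458/557) = -1 → non-residue.
Total quadratic residues among the 4: 1.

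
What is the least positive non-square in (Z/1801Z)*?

11

(2/1801) = +1, so 2 is a residue.
(3/1801) = +1, so 3 is a residue.
(4/1801) = +1, so 4 is a residue.
(5/1801) = +1, so 5 is a residue.
(6/1801) = +1, so 6 is a residue.
(7/1801) = +1, so 7 is a residue.
(8/1801) = +1, so 8 is a residue.
(9/1801) = +1, so 9 is a residue.
(10/1801) = +1, so 10 is a residue.
(11/1801) = −1, so 11 is the smallest positive non-residue mod 1801.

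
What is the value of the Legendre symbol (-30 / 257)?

1

First reduce: -30 ≡ 227 (mod 257).
Reciprocity: 227 ≡ 3 and 257 ≡ 1 (mod 4), so (227/257) = +(257/227).
Reduce top mod 227: now compute (30/227).
Pull out 2: since 227 ≡ 3 (mod 8), (2/227) = -1.
Reciprocity: 15 ≡ 3 and 227 ≡ 3 (mod 4), so (15/227) = −(227/15).
Reduce top mod 15: now compute (2/15).
Pull out 2: since 15 ≡ 7 (mod 8), (2/15) = +1.
Reached (1/15) = 1. Collecting the sign flips along the way, the symbol is +1.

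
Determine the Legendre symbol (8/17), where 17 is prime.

Pull out 2^3: since 17 ≡ 1 (mod 8), (2/17) = +1, so (2/17)^3 = +1.
Reached (1/17) = 1. Collecting the sign flips along the way, the symbol is +1.

1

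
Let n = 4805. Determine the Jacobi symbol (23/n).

Reciprocity: 23 ≡ 3 and 4805 ≡ 1 (mod 4), so (23/4805) = +(4805/23).
Reduce top mod 23: now compute (21/23).
Reciprocity: 21 ≡ 1 and 23 ≡ 3 (mod 4), so (21/23) = +(23/21).
Reduce top mod 21: now compute (2/21).
Pull out 2: since 21 ≡ 5 (mod 8), (2/21) = -1.
Reached (1/21) = 1. Collecting the sign flips along the way, the symbol is -1.

-1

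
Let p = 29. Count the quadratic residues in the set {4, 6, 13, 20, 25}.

(4/29) = +1 → QR.
(6/29) = +1 → QR.
(13/29) = +1 → QR.
(20/29) = +1 → QR.
(25/29) = +1 → QR.
Total quadratic residues among the 5: 5.

5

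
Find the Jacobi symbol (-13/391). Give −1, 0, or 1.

First reduce: -13 ≡ 378 (mod 391).
Pull out 2: since 391 ≡ 7 (mod 8), (2/391) = +1.
Reciprocity: 189 ≡ 1 and 391 ≡ 3 (mod 4), so (189/391) = +(391/189).
Reduce top mod 189: now compute (13/189).
Reciprocity: 13 ≡ 1 and 189 ≡ 1 (mod 4), so (13/189) = +(189/13).
Reduce top mod 13: now compute (7/13).
Reciprocity: 7 ≡ 3 and 13 ≡ 1 (mod 4), so (7/13) = +(13/7).
Reduce top mod 7: now compute (6/7).
Pull out 2: since 7 ≡ 7 (mod 8), (2/7) = +1.
Reciprocity: 3 ≡ 3 and 7 ≡ 3 (mod 4), so (3/7) = −(7/3).
Reduce top mod 3: now compute (1/3).
Reached (1/3) = 1. Collecting the sign flips along the way, the symbol is -1.

-1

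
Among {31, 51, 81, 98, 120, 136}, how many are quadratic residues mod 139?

5

(31/139) = +1 → QR.
(51/139) = +1 → QR.
(81/139) = +1 → QR.
(98/139) = -1 → non-residue.
(120/139) = +1 → QR.
(136/139) = +1 → QR.
Total quadratic residues among the 6: 5.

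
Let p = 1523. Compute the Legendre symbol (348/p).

-1

Pull out 2^2: since 1523 ≡ 3 (mod 8), (2/1523) = -1, so (2/1523)^2 = +1.
Reciprocity: 87 ≡ 3 and 1523 ≡ 3 (mod 4), so (87/1523) = −(1523/87).
Reduce top mod 87: now compute (44/87).
Pull out 2^2: since 87 ≡ 7 (mod 8), (2/87) = +1, so (2/87)^2 = +1.
Reciprocity: 11 ≡ 3 and 87 ≡ 3 (mod 4), so (11/87) = −(87/11).
Reduce top mod 11: now compute (10/11).
Pull out 2: since 11 ≡ 3 (mod 8), (2/11) = -1.
Reciprocity: 5 ≡ 1 and 11 ≡ 3 (mod 4), so (5/11) = +(11/5).
Reduce top mod 5: now compute (1/5).
Reached (1/5) = 1. Collecting the sign flips along the way, the symbol is -1.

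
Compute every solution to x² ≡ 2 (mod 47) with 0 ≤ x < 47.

7, 40

Since 47 ≡ 3 (mod 4), a square root of 2 is 2^((47+1)/4) = 2^12 mod 47.
Repeated squaring: 2^2≡4, 2^4≡16, 2^8≡21 (mod 47).
2^12 = 2^(8+4) ≡ 7 (mod 47).
Check: 7² = 49 ≡ 2 (mod 47). The two roots are 7 and 40.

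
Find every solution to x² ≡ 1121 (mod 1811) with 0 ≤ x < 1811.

Since 1811 ≡ 3 (mod 4), a square root of 1121 is 1121^((1811+1)/4) = 1121^453 mod 1811.
Repeated squaring: 1121^2≡1618, 1121^4≡1029, 1121^8≡1217, 1121^16≡1502, 1121^32≡1309, 1121^64≡275, 1121^128≡1374, 1121^256≡814 (mod 1811).
1121^453 = 1121^(256+128+64+4+1) ≡ 971 (mod 1811).
Check: 971² = 942841 ≡ 1121 (mod 1811). The two roots are 840 and 971.

840, 971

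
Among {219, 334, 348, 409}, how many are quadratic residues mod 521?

1

(219/521) = +1 → QR.
(334/521) = -1 → non-residue.
(348/521) = -1 → non-residue.
(409/521) = -1 → non-residue.
Total quadratic residues among the 4: 1.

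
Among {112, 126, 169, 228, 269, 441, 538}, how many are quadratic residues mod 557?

4

(112/557) = +1 → QR.
(126/557) = -1 → non-residue.
(169/557) = +1 → QR.
(228/557) = -1 → non-residue.
(269/557) = -1 → non-residue.
(441/557) = +1 → QR.
(538/557) = +1 → QR.
Total quadratic residues among the 7: 4.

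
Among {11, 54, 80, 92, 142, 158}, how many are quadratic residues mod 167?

2

(11/167) = +1 → QR.
(54/167) = +1 → QR.
(80/167) = -1 → non-residue.
(92/167) = -1 → non-residue.
(142/167) = -1 → non-residue.
(158/167) = -1 → non-residue.
Total quadratic residues among the 6: 2.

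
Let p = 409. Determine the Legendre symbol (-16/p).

1

Euler's criterion: (-16/409) ≡ 393^204 (mod 409).
393^2 ≡ 256 (mod 409)
393^4 ≡ 96 (mod 409)
393^8 ≡ 218 (mod 409)
393^16 ≡ 80 (mod 409)
393^32 ≡ 265 (mod 409)
393^64 ≡ 286 (mod 409)
393^128 ≡ 405 (mod 409)
393^204 = 393^(128+64+8+4) ≡ 1 (mod 409).
Result is 1, so (-16/409) = 1.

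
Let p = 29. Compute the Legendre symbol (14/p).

-1

Pull out 2: since 29 ≡ 5 (mod 8), (2/29) = -1.
Reciprocity: 7 ≡ 3 and 29 ≡ 1 (mod 4), so (7/29) = +(29/7).
Reduce top mod 7: now compute (1/7).
Reached (1/7) = 1. Collecting the sign flips along the way, the symbol is -1.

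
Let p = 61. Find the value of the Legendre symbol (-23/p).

-1

First reduce: -23 ≡ 38 (mod 61).
Pull out 2: since 61 ≡ 5 (mod 8), (2/61) = -1.
Reciprocity: 19 ≡ 3 and 61 ≡ 1 (mod 4), so (19/61) = +(61/19).
Reduce top mod 19: now compute (4/19).
Pull out 2^2: since 19 ≡ 3 (mod 8), (2/19) = -1, so (2/19)^2 = +1.
Reached (1/19) = 1. Collecting the sign flips along the way, the symbol is -1.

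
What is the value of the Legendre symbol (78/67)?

-1

First reduce: 78 ≡ 11 (mod 67).
Reciprocity: 11 ≡ 3 and 67 ≡ 3 (mod 4), so (11/67) = −(67/11).
Reduce top mod 11: now compute (1/11).
Reached (1/11) = 1. Collecting the sign flips along the way, the symbol is -1.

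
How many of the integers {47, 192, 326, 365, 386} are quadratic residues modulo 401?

2

(47/401) = +1 → QR.
(192/401) = -1 → non-residue.
(326/401) = -1 → non-residue.
(365/401) = +1 → QR.
(386/401) = -1 → non-residue.
Total quadratic residues among the 5: 2.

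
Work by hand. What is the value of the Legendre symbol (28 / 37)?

1

Pull out 2^2: since 37 ≡ 5 (mod 8), (2/37) = -1, so (2/37)^2 = +1.
Reciprocity: 7 ≡ 3 and 37 ≡ 1 (mod 4), so (7/37) = +(37/7).
Reduce top mod 7: now compute (2/7).
Pull out 2: since 7 ≡ 7 (mod 8), (2/7) = +1.
Reached (1/7) = 1. Collecting the sign flips along the way, the symbol is +1.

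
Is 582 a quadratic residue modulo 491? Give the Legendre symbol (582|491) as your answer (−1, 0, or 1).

-1

Euler's criterion: (582/491) ≡ 91^245 (mod 491).
91^2 ≡ 425 (mod 491)
91^4 ≡ 428 (mod 491)
91^8 ≡ 41 (mod 491)
91^16 ≡ 208 (mod 491)
91^32 ≡ 56 (mod 491)
91^64 ≡ 190 (mod 491)
91^128 ≡ 257 (mod 491)
91^245 = 91^(128+64+32+16+4+1) ≡ 490 (mod 491).
Result is 490 ≡ −1, so (582/491) = −1.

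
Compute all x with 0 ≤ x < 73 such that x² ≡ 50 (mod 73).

14, 59

73 ≡ 1 (mod 4), so we find a root by search.
Trying successive values, 14² = 196 ≡ 50 (mod 73). The other root is 73 − 14 = 59.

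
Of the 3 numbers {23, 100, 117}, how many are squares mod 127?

(23/127) = -1 → non-residue.
(100/127) = +1 → QR.
(117/127) = +1 → QR.
Total quadratic residues among the 3: 2.

2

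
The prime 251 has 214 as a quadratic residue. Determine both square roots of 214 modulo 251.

88, 163

Since 251 ≡ 3 (mod 4), a square root of 214 is 214^((251+1)/4) = 214^63 mod 251.
Repeated squaring: 214^2≡114, 214^4≡195, 214^8≡124, 214^16≡65, 214^32≡209 (mod 251).
214^63 = 214^(32+16+8+4+2+1) ≡ 88 (mod 251).
Check: 88² = 7744 ≡ 214 (mod 251). The two roots are 88 and 163.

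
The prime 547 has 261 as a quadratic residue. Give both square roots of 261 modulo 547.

72, 475

Since 547 ≡ 3 (mod 4), a square root of 261 is 261^((547+1)/4) = 261^137 mod 547.
Repeated squaring: 261^2≡293, 261^4≡517, 261^8≡353, 261^16≡440, 261^32≡509, 261^64≡350, 261^128≡519 (mod 547).
261^137 = 261^(128+8+1) ≡ 475 (mod 547).
Check: 475² = 225625 ≡ 261 (mod 547). The two roots are 72 and 475.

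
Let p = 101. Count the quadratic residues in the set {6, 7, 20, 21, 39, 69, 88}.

(6/101) = +1 → QR.
(7/101) = -1 → non-residue.
(20/101) = +1 → QR.
(21/101) = +1 → QR.
(39/101) = -1 → non-residue.
(69/101) = -1 → non-residue.
(88/101) = +1 → QR.
Total quadratic residues among the 7: 4.

4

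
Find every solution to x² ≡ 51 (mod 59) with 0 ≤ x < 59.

Since 59 ≡ 3 (mod 4), a square root of 51 is 51^((59+1)/4) = 51^15 mod 59.
Repeated squaring: 51^2≡5, 51^4≡25, 51^8≡35 (mod 59).
51^15 = 51^(8+4+2+1) ≡ 46 (mod 59).
Check: 46² = 2116 ≡ 51 (mod 59). The two roots are 13 and 46.

13, 46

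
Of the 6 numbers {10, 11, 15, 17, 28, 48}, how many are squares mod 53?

(10/53) = +1 → QR.
(11/53) = +1 → QR.
(15/53) = +1 → QR.
(17/53) = +1 → QR.
(28/53) = +1 → QR.
(48/53) = -1 → non-residue.
Total quadratic residues among the 6: 5.

5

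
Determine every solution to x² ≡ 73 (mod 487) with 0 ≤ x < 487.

63, 424

Since 487 ≡ 3 (mod 4), a square root of 73 is 73^((487+1)/4) = 73^122 mod 487.
Repeated squaring: 73^2≡459, 73^4≡297, 73^8≡62, 73^16≡435, 73^32≡269, 73^64≡285 (mod 487).
73^122 = 73^(64+32+16+8+2) ≡ 424 (mod 487).
Check: 424² = 179776 ≡ 73 (mod 487). The two roots are 63 and 424.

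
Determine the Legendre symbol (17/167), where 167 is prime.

-1

Euler's criterion: (17/167) ≡ 17^83 (mod 167).
17^2 ≡ 122 (mod 167)
17^4 ≡ 21 (mod 167)
17^8 ≡ 107 (mod 167)
17^16 ≡ 93 (mod 167)
17^32 ≡ 132 (mod 167)
17^64 ≡ 56 (mod 167)
17^83 = 17^(64+16+2+1) ≡ 166 (mod 167).
Result is 166 ≡ −1, so (17/167) = −1.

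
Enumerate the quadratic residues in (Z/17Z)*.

Square k = 1,…,8 (k and 17−k give the same square):
1²=1, 2²=4, 3²=9, 4²=16, 5²≡8, 6²≡2, 7²≡15, 8²≡13 (mod 17).
So the quadratic residues mod 17 are {1, 2, 4, 8, 9, 13, 15, 16}.

1,2,4,8,9,13,15,16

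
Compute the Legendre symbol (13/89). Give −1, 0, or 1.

-1

Reciprocity: 13 ≡ 1 and 89 ≡ 1 (mod 4), so (13/89) = +(89/13).
Reduce top mod 13: now compute (11/13).
Reciprocity: 11 ≡ 3 and 13 ≡ 1 (mod 4), so (11/13) = +(13/11).
Reduce top mod 11: now compute (2/11).
Pull out 2: since 11 ≡ 3 (mod 8), (2/11) = -1.
Reached (1/11) = 1. Collecting the sign flips along the way, the symbol is -1.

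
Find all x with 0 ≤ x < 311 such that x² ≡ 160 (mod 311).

99, 212

Since 311 ≡ 3 (mod 4), a square root of 160 is 160^((311+1)/4) = 160^78 mod 311.
Repeated squaring: 160^2≡98, 160^4≡274, 160^8≡125, 160^16≡75, 160^32≡27, 160^64≡107 (mod 311).
160^78 = 160^(64+8+4+2) ≡ 212 (mod 311).
Check: 212² = 44944 ≡ 160 (mod 311). The two roots are 99 and 212.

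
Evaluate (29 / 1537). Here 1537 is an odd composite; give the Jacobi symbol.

0

Reciprocity: 29 ≡ 1 and 1537 ≡ 1 (mod 4), so (29/1537) = +(1537/29).
Reduce top mod 29: now compute (0/29).
Top reduces to 0: gcd > 1, so the symbol is 0.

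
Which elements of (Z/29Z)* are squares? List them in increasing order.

Square k = 1,…,14 (k and 29−k give the same square):
1²=1, 2²=4, 3²=9, 4²=16, 5²=25, 6²≡7, 7²≡20, 8²≡6, 9²≡23, 10²≡13, 11²≡5, 12²≡28, 13²≡24, 14²≡22 (mod 29).
So the quadratic residues mod 29 are {1, 4, 5, 6, 7, 9, 13, 16, 20, 22, 23, 24, 25, 28}.

1,4,5,6,7,9,13,16,20,22,23,24,25,28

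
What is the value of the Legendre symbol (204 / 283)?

1

Euler's criterion: (204/283) ≡ 204^141 (mod 283).
204^2 ≡ 15 (mod 283)
204^4 ≡ 225 (mod 283)
204^8 ≡ 251 (mod 283)
204^16 ≡ 175 (mod 283)
204^32 ≡ 61 (mod 283)
204^64 ≡ 42 (mod 283)
204^128 ≡ 66 (mod 283)
204^141 = 204^(128+8+4+1) ≡ 1 (mod 283).
Result is 1, so (204/283) = 1.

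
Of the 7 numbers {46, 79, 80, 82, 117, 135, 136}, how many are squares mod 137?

(46/137) = -1 → non-residue.
(79/137) = -1 → non-residue.
(80/137) = -1 → non-residue.
(82/137) = -1 → non-residue.
(117/137) = -1 → non-residue.
(135/137) = +1 → QR.
(136/137) = +1 → QR.
Total quadratic residues among the 7: 2.

2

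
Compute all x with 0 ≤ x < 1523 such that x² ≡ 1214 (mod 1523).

688, 835

Since 1523 ≡ 3 (mod 4), a square root of 1214 is 1214^((1523+1)/4) = 1214^381 mod 1523.
Repeated squaring: 1214^2≡1055, 1214^4≡1235, 1214^8≡702, 1214^16≡875, 1214^32≡1079, 1214^64≡669, 1214^128≡1322, 1214^256≡803 (mod 1523).
1214^381 = 1214^(256+64+32+16+8+4+1) ≡ 688 (mod 1523).
Check: 688² = 473344 ≡ 1214 (mod 1523). The two roots are 688 and 835.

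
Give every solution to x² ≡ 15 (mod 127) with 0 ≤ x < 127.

Since 127 ≡ 3 (mod 4), a square root of 15 is 15^((127+1)/4) = 15^32 mod 127.
Repeated squaring: 15^2≡98, 15^4≡79, 15^8≡18, 15^16≡70, 15^32≡74 (mod 127).
15^32 = 15^(32) ≡ 74 (mod 127).
Check: 74² = 5476 ≡ 15 (mod 127). The two roots are 53 and 74.

53, 74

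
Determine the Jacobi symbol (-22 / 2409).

0

First reduce: -22 ≡ 2387 (mod 2409).
Reciprocity: 2387 ≡ 3 and 2409 ≡ 1 (mod 4), so (2387/2409) = +(2409/2387).
Reduce top mod 2387: now compute (22/2387).
Pull out 2: since 2387 ≡ 3 (mod 8), (2/2387) = -1.
Reciprocity: 11 ≡ 3 and 2387 ≡ 3 (mod 4), so (11/2387) = −(2387/11).
Reduce top mod 11: now compute (0/11).
Top reduces to 0: gcd > 1, so the symbol is 0.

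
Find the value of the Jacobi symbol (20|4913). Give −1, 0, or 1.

Pull out 2^2: since 4913 ≡ 1 (mod 8), (2/4913) = +1, so (2/4913)^2 = +1.
Reciprocity: 5 ≡ 1 and 4913 ≡ 1 (mod 4), so (5/4913) = +(4913/5).
Reduce top mod 5: now compute (3/5).
Reciprocity: 3 ≡ 3 and 5 ≡ 1 (mod 4), so (3/5) = +(5/3).
Reduce top mod 3: now compute (2/3).
Pull out 2: since 3 ≡ 3 (mod 8), (2/3) = -1.
Reached (1/3) = 1. Collecting the sign flips along the way, the symbol is -1.

-1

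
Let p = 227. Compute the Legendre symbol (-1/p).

Euler's criterion: (-1/227) ≡ 226^113 (mod 227).
226^2 ≡ 1 (mod 227)
226^4 ≡ 1 (mod 227)
226^8 ≡ 1 (mod 227)
226^16 ≡ 1 (mod 227)
226^32 ≡ 1 (mod 227)
226^64 ≡ 1 (mod 227)
226^113 = 226^(64+32+16+1) ≡ 226 (mod 227).
Result is 226 ≡ −1, so (-1/227) = −1.

-1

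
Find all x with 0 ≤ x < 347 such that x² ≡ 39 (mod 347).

Since 347 ≡ 3 (mod 4), a square root of 39 is 39^((347+1)/4) = 39^87 mod 347.
Repeated squaring: 39^2≡133, 39^4≡339, 39^8≡64, 39^16≡279, 39^32≡113, 39^64≡277 (mod 347).
39^87 = 39^(64+16+4+2+1) ≡ 115 (mod 347).
Check: 115² = 13225 ≡ 39 (mod 347). The two roots are 115 and 232.

115, 232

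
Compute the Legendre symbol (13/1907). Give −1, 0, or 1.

1

Reciprocity: 13 ≡ 1 and 1907 ≡ 3 (mod 4), so (13/1907) = +(1907/13).
Reduce top mod 13: now compute (9/13).
Reciprocity: 9 ≡ 1 and 13 ≡ 1 (mod 4), so (9/13) = +(13/9).
Reduce top mod 9: now compute (4/9).
Pull out 2^2: since 9 ≡ 1 (mod 8), (2/9) = +1, so (2/9)^2 = +1.
Reached (1/9) = 1. Collecting the sign flips along the way, the symbol is +1.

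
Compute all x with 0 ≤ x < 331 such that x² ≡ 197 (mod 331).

39, 292

Since 331 ≡ 3 (mod 4), a square root of 197 is 197^((331+1)/4) = 197^83 mod 331.
Repeated squaring: 197^2≡82, 197^4≡104, 197^8≡224, 197^16≡195, 197^32≡291, 197^64≡276 (mod 331).
197^83 = 197^(64+16+2+1) ≡ 39 (mod 331).
Check: 39² = 1521 ≡ 197 (mod 331). The two roots are 39 and 292.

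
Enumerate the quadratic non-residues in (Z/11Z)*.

Square k = 1,…,5 (k and 11−k give the same square):
1²=1, 2²=4, 3²=9, 4²≡5, 5²≡3 (mod 11).
The residues are {1, 3, 4, 5, 9}; the non-residues are the remaining 5 nonzero classes.

2, 6, 7, 8, 10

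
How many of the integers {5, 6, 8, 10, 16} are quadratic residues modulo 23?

(5/23) = -1 → non-residue.
(6/23) = +1 → QR.
(8/23) = +1 → QR.
(10/23) = -1 → non-residue.
(16/23) = +1 → QR.
Total quadratic residues among the 5: 3.

3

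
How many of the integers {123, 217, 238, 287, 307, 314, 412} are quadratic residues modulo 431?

5

(123/431) = +1 → QR.
(217/431) = +1 → QR.
(238/431) = +1 → QR.
(287/431) = -1 → non-residue.
(307/431) = +1 → QR.
(314/431) = +1 → QR.
(412/431) = -1 → non-residue.
Total quadratic residues among the 7: 5.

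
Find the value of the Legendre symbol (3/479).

Euler's criterion: (3/479) ≡ 3^239 (mod 479).
3^2 ≡ 9 (mod 479)
3^4 ≡ 81 (mod 479)
3^8 ≡ 334 (mod 479)
3^16 ≡ 428 (mod 479)
3^32 ≡ 206 (mod 479)
3^64 ≡ 284 (mod 479)
3^128 ≡ 184 (mod 479)
3^239 = 3^(128+64+32+8+4+2+1) ≡ 1 (mod 479).
Result is 1, so (3/479) = 1.

1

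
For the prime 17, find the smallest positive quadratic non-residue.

(2/17) = +1, so 2 is a residue.
(3/17) = −1, so 3 is the smallest positive non-residue mod 17.

3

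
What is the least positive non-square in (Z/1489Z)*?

(2/1489) = +1, so 2 is a residue.
(3/1489) = +1, so 3 is a residue.
(4/1489) = +1, so 4 is a residue.
(5/1489) = +1, so 5 is a residue.
(6/1489) = +1, so 6 is a residue.
(7/1489) = −1, so 7 is the smallest positive non-residue mod 1489.

7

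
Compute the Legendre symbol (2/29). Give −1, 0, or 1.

-1

Pull out 2: since 29 ≡ 5 (mod 8), (2/29) = -1.
Reached (1/29) = 1. Collecting the sign flips along the way, the symbol is -1.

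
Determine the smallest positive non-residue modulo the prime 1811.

(2/1811) = −1, so 2 is the smallest positive non-residue mod 1811.

2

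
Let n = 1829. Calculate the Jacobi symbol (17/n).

-1

Reciprocity: 17 ≡ 1 and 1829 ≡ 1 (mod 4), so (17/1829) = +(1829/17).
Reduce top mod 17: now compute (10/17).
Pull out 2: since 17 ≡ 1 (mod 8), (2/17) = +1.
Reciprocity: 5 ≡ 1 and 17 ≡ 1 (mod 4), so (5/17) = +(17/5).
Reduce top mod 5: now compute (2/5).
Pull out 2: since 5 ≡ 5 (mod 8), (2/5) = -1.
Reached (1/5) = 1. Collecting the sign flips along the way, the symbol is -1.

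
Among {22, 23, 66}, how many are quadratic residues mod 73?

(22/73) = -1 → non-residue.
(23/73) = +1 → QR.
(66/73) = -1 → non-residue.
Total quadratic residues among the 3: 1.

1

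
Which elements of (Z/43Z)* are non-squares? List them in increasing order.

2 3 5 7 8 12 18 19 20 22 26 27 28 29 30 32 33 34 37 39 42

Square k = 1,…,21 (k and 43−k give the same square):
1²=1, 2²=4, 3²=9, 4²=16, 5²=25, 6²=36, 7²≡6, 8²≡21, 9²≡38, 10²≡14, 11²≡35, 12²≡15, 13²≡40, 14²≡24, 15²≡10, 16²≡41, 17²≡31, 18²≡23, 19²≡17, 20²≡13, 21²≡11 (mod 43).
The residues are {1, 4, 6, 9, 10, 11, 13, 14, 15, 16, 17, 21, 23, 24, 25, 31, 35, 36, 38, 40, 41}; the non-residues are the remaining 21 nonzero classes.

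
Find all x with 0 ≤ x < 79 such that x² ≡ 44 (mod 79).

26, 53

Since 79 ≡ 3 (mod 4), a square root of 44 is 44^((79+1)/4) = 44^20 mod 79.
Repeated squaring: 44^2≡40, 44^4≡20, 44^8≡5, 44^16≡25 (mod 79).
44^20 = 44^(16+4) ≡ 26 (mod 79).
Check: 26² = 676 ≡ 44 (mod 79). The two roots are 26 and 53.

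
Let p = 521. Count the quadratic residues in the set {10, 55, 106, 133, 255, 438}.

(10/521) = +1 → QR.
(55/521) = +1 → QR.
(106/521) = +1 → QR.
(133/521) = +1 → QR.
(255/521) = +1 → QR.
(438/521) = +1 → QR.
Total quadratic residues among the 6: 6.

6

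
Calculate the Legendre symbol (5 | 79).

Reciprocity: 5 ≡ 1 and 79 ≡ 3 (mod 4), so (5/79) = +(79/5).
Reduce top mod 5: now compute (4/5).
Pull out 2^2: since 5 ≡ 5 (mod 8), (2/5) = -1, so (2/5)^2 = +1.
Reached (1/5) = 1. Collecting the sign flips along the way, the symbol is +1.

1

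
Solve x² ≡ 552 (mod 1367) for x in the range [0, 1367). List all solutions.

669, 698

Since 1367 ≡ 3 (mod 4), a square root of 552 is 552^((1367+1)/4) = 552^342 mod 1367.
Repeated squaring: 552^2≡1230, 552^4≡998, 552^8≡828, 552^16≡717, 552^32≡97, 552^64≡1207, 552^128≡994, 552^256≡1062 (mod 1367).
552^342 = 552^(256+64+16+4+2) ≡ 698 (mod 1367).
Check: 698² = 487204 ≡ 552 (mod 1367). The two roots are 669 and 698.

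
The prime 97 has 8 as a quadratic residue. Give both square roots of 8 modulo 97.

28, 69

97 ≡ 1 (mod 4), so we find a root by search.
Trying successive values, 28² = 784 ≡ 8 (mod 97). The other root is 97 − 28 = 69.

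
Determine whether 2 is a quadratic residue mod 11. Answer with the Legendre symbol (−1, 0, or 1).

-1

Pull out 2: since 11 ≡ 3 (mod 8), (2/11) = -1.
Reached (1/11) = 1. Collecting the sign flips along the way, the symbol is -1.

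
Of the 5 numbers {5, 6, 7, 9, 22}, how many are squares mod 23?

(5/23) = -1 → non-residue.
(6/23) = +1 → QR.
(7/23) = -1 → non-residue.
(9/23) = +1 → QR.
(22/23) = -1 → non-residue.
Total quadratic residues among the 5: 2.

2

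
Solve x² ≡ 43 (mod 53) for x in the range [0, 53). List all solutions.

53 ≡ 1 (mod 4), so we find a root by search.
Trying successive values, 19² = 361 ≡ 43 (mod 53). The other root is 53 − 19 = 34.

19, 34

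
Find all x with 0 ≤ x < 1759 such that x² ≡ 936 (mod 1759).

721, 1038

Since 1759 ≡ 3 (mod 4), a square root of 936 is 936^((1759+1)/4) = 936^440 mod 1759.
Repeated squaring: 936^2≡114, 936^4≡683, 936^8≡354, 936^16≡427, 936^32≡1152, 936^64≡818, 936^128≡704, 936^256≡1337 (mod 1759).
936^440 = 936^(256+128+32+16+8) ≡ 721 (mod 1759).
Check: 721² = 519841 ≡ 936 (mod 1759). The two roots are 721 and 1038.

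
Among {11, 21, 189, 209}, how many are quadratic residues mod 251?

3

(11/251) = -1 → non-residue.
(21/251) = +1 → QR.
(189/251) = +1 → QR.
(209/251) = +1 → QR.
Total quadratic residues among the 4: 3.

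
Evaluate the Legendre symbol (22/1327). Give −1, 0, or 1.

1

Pull out 2: since 1327 ≡ 7 (mod 8), (2/1327) = +1.
Reciprocity: 11 ≡ 3 and 1327 ≡ 3 (mod 4), so (11/1327) = −(1327/11).
Reduce top mod 11: now compute (7/11).
Reciprocity: 7 ≡ 3 and 11 ≡ 3 (mod 4), so (7/11) = −(11/7).
Reduce top mod 7: now compute (4/7).
Pull out 2^2: since 7 ≡ 7 (mod 8), (2/7) = +1, so (2/7)^2 = +1.
Reached (1/7) = 1. Collecting the sign flips along the way, the symbol is +1.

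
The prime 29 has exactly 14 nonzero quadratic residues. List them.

Square k = 1,…,14 (k and 29−k give the same square):
1²=1, 2²=4, 3²=9, 4²=16, 5²=25, 6²≡7, 7²≡20, 8²≡6, 9²≡23, 10²≡13, 11²≡5, 12²≡28, 13²≡24, 14²≡22 (mod 29).
So the quadratic residues mod 29 are {1, 4, 5, 6, 7, 9, 13, 16, 20, 22, 23, 24, 25, 28}.

1 4 5 6 7 9 13 16 20 22 23 24 25 28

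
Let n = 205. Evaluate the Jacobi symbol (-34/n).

First reduce: -34 ≡ 171 (mod 205).
Reciprocity: 171 ≡ 3 and 205 ≡ 1 (mod 4), so (171/205) = +(205/171).
Reduce top mod 171: now compute (34/171).
Pull out 2: since 171 ≡ 3 (mod 8), (2/171) = -1.
Reciprocity: 17 ≡ 1 and 171 ≡ 3 (mod 4), so (17/171) = +(171/17).
Reduce top mod 17: now compute (1/17).
Reached (1/17) = 1. Collecting the sign flips along the way, the symbol is -1.

-1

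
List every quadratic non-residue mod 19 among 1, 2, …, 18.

2 3 8 10 12 13 14 15 18

Square k = 1,…,9 (k and 19−k give the same square):
1²=1, 2²=4, 3²=9, 4²=16, 5²≡6, 6²≡17, 7²≡11, 8²≡7, 9²≡5 (mod 19).
The residues are {1, 4, 5, 6, 7, 9, 11, 16, 17}; the non-residues are the remaining 9 nonzero classes.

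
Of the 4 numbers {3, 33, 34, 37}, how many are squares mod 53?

1

(3/53) = -1 → non-residue.
(33/53) = -1 → non-residue.
(34/53) = -1 → non-residue.
(37/53) = +1 → QR.
Total quadratic residues among the 4: 1.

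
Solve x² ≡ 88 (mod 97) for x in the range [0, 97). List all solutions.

97 ≡ 1 (mod 4), so we find a root by search.
Trying successive values, 31² = 961 ≡ 88 (mod 97). The other root is 97 − 31 = 66.

31, 66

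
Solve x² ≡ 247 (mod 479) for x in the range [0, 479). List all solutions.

60, 419

Since 479 ≡ 3 (mod 4), a square root of 247 is 247^((479+1)/4) = 247^120 mod 479.
Repeated squaring: 247^2≡176, 247^4≡320, 247^8≡373, 247^16≡219, 247^32≡61, 247^64≡368 (mod 479).
247^120 = 247^(64+32+16+8) ≡ 60 (mod 479).
Check: 60² = 3600 ≡ 247 (mod 479). The two roots are 60 and 419.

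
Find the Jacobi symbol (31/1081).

-1

Reciprocity: 31 ≡ 3 and 1081 ≡ 1 (mod 4), so (31/1081) = +(1081/31).
Reduce top mod 31: now compute (27/31).
Reciprocity: 27 ≡ 3 and 31 ≡ 3 (mod 4), so (27/31) = −(31/27).
Reduce top mod 27: now compute (4/27).
Pull out 2^2: since 27 ≡ 3 (mod 8), (2/27) = -1, so (2/27)^2 = +1.
Reached (1/27) = 1. Collecting the sign flips along the way, the symbol is -1.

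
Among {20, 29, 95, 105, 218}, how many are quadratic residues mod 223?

(20/223) = -1 → non-residue.
(29/223) = +1 → QR.
(95/223) = -1 → non-residue.
(105/223) = +1 → QR.
(218/223) = +1 → QR.
Total quadratic residues among the 5: 3.

3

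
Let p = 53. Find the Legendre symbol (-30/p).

First reduce: -30 ≡ 23 (mod 53).
Reciprocity: 23 ≡ 3 and 53 ≡ 1 (mod 4), so (23/53) = +(53/23).
Reduce top mod 23: now compute (7/23).
Reciprocity: 7 ≡ 3 and 23 ≡ 3 (mod 4), so (7/23) = −(23/7).
Reduce top mod 7: now compute (2/7).
Pull out 2: since 7 ≡ 7 (mod 8), (2/7) = +1.
Reached (1/7) = 1. Collecting the sign flips along the way, the symbol is -1.

-1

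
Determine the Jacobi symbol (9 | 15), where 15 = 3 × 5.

0

Reciprocity: 9 ≡ 1 and 15 ≡ 3 (mod 4), so (9/15) = +(15/9).
Reduce top mod 9: now compute (6/9).
Pull out 2: since 9 ≡ 1 (mod 8), (2/9) = +1.
Reciprocity: 3 ≡ 3 and 9 ≡ 1 (mod 4), so (3/9) = +(9/3).
Reduce top mod 3: now compute (0/3).
Top reduces to 0: gcd > 1, so the symbol is 0.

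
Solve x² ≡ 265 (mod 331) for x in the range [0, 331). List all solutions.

Since 331 ≡ 3 (mod 4), a square root of 265 is 265^((331+1)/4) = 265^83 mod 331.
Repeated squaring: 265^2≡53, 265^4≡161, 265^8≡103, 265^16≡17, 265^32≡289, 265^64≡109 (mod 331).
265^83 = 265^(64+16+2+1) ≡ 179 (mod 331).
Check: 179² = 32041 ≡ 265 (mod 331). The two roots are 152 and 179.

152, 179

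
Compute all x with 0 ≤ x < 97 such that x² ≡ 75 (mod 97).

97 ≡ 1 (mod 4), so we find a root by search.
Trying successive values, 47² = 2209 ≡ 75 (mod 97). The other root is 97 − 47 = 50.

47, 50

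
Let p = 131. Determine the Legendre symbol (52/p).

Euler's criterion: (52/131) ≡ 52^65 (mod 131).
52^2 ≡ 84 (mod 131)
52^4 ≡ 113 (mod 131)
52^8 ≡ 62 (mod 131)
52^16 ≡ 45 (mod 131)
52^32 ≡ 60 (mod 131)
52^64 ≡ 63 (mod 131)
52^65 = 52^(64+1) ≡ 1 (mod 131).
Result is 1, so (52/131) = 1.

1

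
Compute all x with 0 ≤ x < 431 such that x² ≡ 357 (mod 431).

139, 292

Since 431 ≡ 3 (mod 4), a square root of 357 is 357^((431+1)/4) = 357^108 mod 431.
Repeated squaring: 357^2≡304, 357^4≡182, 357^8≡368, 357^16≡90, 357^32≡342, 357^64≡163 (mod 431).
357^108 = 357^(64+32+8+4) ≡ 139 (mod 431).
Check: 139² = 19321 ≡ 357 (mod 431). The two roots are 139 and 292.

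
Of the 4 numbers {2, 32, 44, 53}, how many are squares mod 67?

0

(2/67) = -1 → non-residue.
(32/67) = -1 → non-residue.
(44/67) = -1 → non-residue.
(53/67) = -1 → non-residue.
Total quadratic residues among the 4: 0.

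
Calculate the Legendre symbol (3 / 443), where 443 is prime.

Euler's criterion: (3/443) ≡ 3^221 (mod 443).
3^2 ≡ 9 (mod 443)
3^4 ≡ 81 (mod 443)
3^8 ≡ 359 (mod 443)
3^16 ≡ 411 (mod 443)
3^32 ≡ 138 (mod 443)
3^64 ≡ 438 (mod 443)
3^128 ≡ 25 (mod 443)
3^221 = 3^(128+64+16+8+4+1) ≡ 1 (mod 443).
Result is 1, so (3/443) = 1.

1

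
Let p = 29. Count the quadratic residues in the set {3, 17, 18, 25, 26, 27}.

1

(3/29) = -1 → non-residue.
(17/29) = -1 → non-residue.
(18/29) = -1 → non-residue.
(25/29) = +1 → QR.
(26/29) = -1 → non-residue.
(27/29) = -1 → non-residue.
Total quadratic residues among the 6: 1.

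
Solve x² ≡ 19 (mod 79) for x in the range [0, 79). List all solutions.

Since 79 ≡ 3 (mod 4), a square root of 19 is 19^((79+1)/4) = 19^20 mod 79.
Repeated squaring: 19^2≡45, 19^4≡50, 19^8≡51, 19^16≡73 (mod 79).
19^20 = 19^(16+4) ≡ 16 (mod 79).
Check: 16² = 256 ≡ 19 (mod 79). The two roots are 16 and 63.

16, 63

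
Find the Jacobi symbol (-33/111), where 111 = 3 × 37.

First reduce: -33 ≡ 78 (mod 111).
Pull out 2: since 111 ≡ 7 (mod 8), (2/111) = +1.
Reciprocity: 39 ≡ 3 and 111 ≡ 3 (mod 4), so (39/111) = −(111/39).
Reduce top mod 39: now compute (33/39).
Reciprocity: 33 ≡ 1 and 39 ≡ 3 (mod 4), so (33/39) = +(39/33).
Reduce top mod 33: now compute (6/33).
Pull out 2: since 33 ≡ 1 (mod 8), (2/33) = +1.
Reciprocity: 3 ≡ 3 and 33 ≡ 1 (mod 4), so (3/33) = +(33/3).
Reduce top mod 3: now compute (0/3).
Top reduces to 0: gcd > 1, so the symbol is 0.

0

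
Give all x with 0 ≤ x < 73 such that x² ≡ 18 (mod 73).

73 ≡ 1 (mod 4), so we find a root by search.
Trying successive values, 23² = 529 ≡ 18 (mod 73). The other root is 73 − 23 = 50.

23, 50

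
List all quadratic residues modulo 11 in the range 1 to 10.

Square k = 1,…,5 (k and 11−k give the same square):
1²=1, 2²=4, 3²=9, 4²≡5, 5²≡3 (mod 11).
So the quadratic residues mod 11 are {1, 3, 4, 5, 9}.

1 3 4 5 9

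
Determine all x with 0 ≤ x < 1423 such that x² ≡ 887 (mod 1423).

384, 1039

Since 1423 ≡ 3 (mod 4), a square root of 887 is 887^((1423+1)/4) = 887^356 mod 1423.
Repeated squaring: 887^2≡1273, 887^4≡1155, 887^8≡674, 887^16≡339, 887^32≡1081, 887^64≡278, 887^128≡442, 887^256≡413 (mod 1423).
887^356 = 887^(256+64+32+4) ≡ 1039 (mod 1423).
Check: 1039² = 1079521 ≡ 887 (mod 1423). The two roots are 384 and 1039.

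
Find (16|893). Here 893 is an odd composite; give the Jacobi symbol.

Pull out 2^4: since 893 ≡ 5 (mod 8), (2/893) = -1, so (2/893)^4 = +1.
Reached (1/893) = 1. Collecting the sign flips along the way, the symbol is +1.

1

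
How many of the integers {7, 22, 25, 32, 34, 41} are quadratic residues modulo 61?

(7/61) = -1 → non-residue.
(22/61) = +1 → QR.
(25/61) = +1 → QR.
(32/61) = -1 → non-residue.
(34/61) = +1 → QR.
(41/61) = +1 → QR.
Total quadratic residues among the 6: 4.

4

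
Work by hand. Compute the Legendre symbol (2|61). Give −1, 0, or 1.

Euler's criterion: (2/61) ≡ 2^30 (mod 61).
2^2 ≡ 4 (mod 61)
2^4 ≡ 16 (mod 61)
2^8 ≡ 12 (mod 61)
2^16 ≡ 22 (mod 61)
2^30 = 2^(16+8+4+2) ≡ 60 (mod 61).
Result is 60 ≡ −1, so (2/61) = −1.

-1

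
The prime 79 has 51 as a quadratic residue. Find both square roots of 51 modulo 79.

Since 79 ≡ 3 (mod 4), a square root of 51 is 51^((79+1)/4) = 51^20 mod 79.
Repeated squaring: 51^2≡73, 51^4≡36, 51^8≡32, 51^16≡76 (mod 79).
51^20 = 51^(16+4) ≡ 50 (mod 79).
Check: 50² = 2500 ≡ 51 (mod 79). The two roots are 29 and 50.

29, 50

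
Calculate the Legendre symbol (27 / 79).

Euler's criterion: (27/79) ≡ 27^39 (mod 79).
27^2 ≡ 18 (mod 79)
27^4 ≡ 8 (mod 79)
27^8 ≡ 64 (mod 79)
27^16 ≡ 67 (mod 79)
27^32 ≡ 65 (mod 79)
27^39 = 27^(32+4+2+1) ≡ 78 (mod 79).
Result is 78 ≡ −1, so (27/79) = −1.

-1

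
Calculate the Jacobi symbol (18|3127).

Pull out 2: since 3127 ≡ 7 (mod 8), (2/3127) = +1.
Reciprocity: 9 ≡ 1 and 3127 ≡ 3 (mod 4), so (9/3127) = +(3127/9).
Reduce top mod 9: now compute (4/9).
Pull out 2^2: since 9 ≡ 1 (mod 8), (2/9) = +1, so (2/9)^2 = +1.
Reached (1/9) = 1. Collecting the sign flips along the way, the symbol is +1.

1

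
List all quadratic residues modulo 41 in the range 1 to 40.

Square k = 1,…,20 (k and 41−k give the same square):
1²=1, 2²=4, 3²=9, 4²=16, 5²=25, 6²=36, 7²≡8, 8²≡23, 9²≡40, 10²≡18, 11²≡39, 12²≡21, 13²≡5, 14²≡32, 15²≡20, 16²≡10, 17²≡2, 18²≡37, 19²≡33, 20²≡31 (mod 41).
So the quadratic residues mod 41 are {1, 2, 4, 5, 8, 9, 10, 16, 18, 20, 21, 23, 25, 31, 32, 33, 36, 37, 39, 40}.

1,2,4,5,8,9,10,16,18,20,21,23,25,31,32,33,36,37,39,40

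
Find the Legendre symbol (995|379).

-1

First reduce: 995 ≡ 237 (mod 379).
Reciprocity: 237 ≡ 1 and 379 ≡ 3 (mod 4), so (237/379) = +(379/237).
Reduce top mod 237: now compute (142/237).
Pull out 2: since 237 ≡ 5 (mod 8), (2/237) = -1.
Reciprocity: 71 ≡ 3 and 237 ≡ 1 (mod 4), so (71/237) = +(237/71).
Reduce top mod 71: now compute (24/71).
Pull out 2^3: since 71 ≡ 7 (mod 8), (2/71) = +1, so (2/71)^3 = +1.
Reciprocity: 3 ≡ 3 and 71 ≡ 3 (mod 4), so (3/71) = −(71/3).
Reduce top mod 3: now compute (2/3).
Pull out 2: since 3 ≡ 3 (mod 8), (2/3) = -1.
Reached (1/3) = 1. Collecting the sign flips along the way, the symbol is -1.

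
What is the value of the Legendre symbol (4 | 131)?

Euler's criterion: (4/131) ≡ 4^65 (mod 131).
4^2 ≡ 16 (mod 131)
4^4 ≡ 125 (mod 131)
4^8 ≡ 36 (mod 131)
4^16 ≡ 117 (mod 131)
4^32 ≡ 65 (mod 131)
4^64 ≡ 33 (mod 131)
4^65 = 4^(64+1) ≡ 1 (mod 131).
Result is 1, so (4/131) = 1.

1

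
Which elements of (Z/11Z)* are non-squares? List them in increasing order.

Square k = 1,…,5 (k and 11−k give the same square):
1²=1, 2²=4, 3²=9, 4²≡5, 5²≡3 (mod 11).
The residues are {1, 3, 4, 5, 9}; the non-residues are the remaining 5 nonzero classes.

2,6,7,8,10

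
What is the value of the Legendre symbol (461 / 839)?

Euler's criterion: (461/839) ≡ 461^419 (mod 839).
461^2 ≡ 254 (mod 839)
461^4 ≡ 752 (mod 839)
461^8 ≡ 18 (mod 839)
461^16 ≡ 324 (mod 839)
461^32 ≡ 101 (mod 839)
461^64 ≡ 133 (mod 839)
461^128 ≡ 70 (mod 839)
461^256 ≡ 705 (mod 839)
461^419 = 461^(256+128+32+2+1) ≡ 838 (mod 839).
Result is 838 ≡ −1, so (461/839) = −1.

-1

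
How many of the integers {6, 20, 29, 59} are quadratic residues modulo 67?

(6/67) = +1 → QR.
(20/67) = -1 → non-residue.
(29/67) = +1 → QR.
(59/67) = +1 → QR.
Total quadratic residues among the 4: 3.

3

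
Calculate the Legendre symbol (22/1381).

Pull out 2: since 1381 ≡ 5 (mod 8), (2/1381) = -1.
Reciprocity: 11 ≡ 3 and 1381 ≡ 1 (mod 4), so (11/1381) = +(1381/11).
Reduce top mod 11: now compute (6/11).
Pull out 2: since 11 ≡ 3 (mod 8), (2/11) = -1.
Reciprocity: 3 ≡ 3 and 11 ≡ 3 (mod 4), so (3/11) = −(11/3).
Reduce top mod 3: now compute (2/3).
Pull out 2: since 3 ≡ 3 (mod 8), (2/3) = -1.
Reached (1/3) = 1. Collecting the sign flips along the way, the symbol is +1.

1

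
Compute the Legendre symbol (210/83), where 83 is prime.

1

Euler's criterion: (210/83) ≡ 44^41 (mod 83).
44^2 ≡ 27 (mod 83)
44^4 ≡ 65 (mod 83)
44^8 ≡ 75 (mod 83)
44^16 ≡ 64 (mod 83)
44^32 ≡ 29 (mod 83)
44^41 = 44^(32+8+1) ≡ 1 (mod 83).
Result is 1, so (210/83) = 1.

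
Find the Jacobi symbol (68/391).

Pull out 2^2: since 391 ≡ 7 (mod 8), (2/391) = +1, so (2/391)^2 = +1.
Reciprocity: 17 ≡ 1 and 391 ≡ 3 (mod 4), so (17/391) = +(391/17).
Reduce top mod 17: now compute (0/17).
Top reduces to 0: gcd > 1, so the symbol is 0.

0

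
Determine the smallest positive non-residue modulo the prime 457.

5

(2/457) = +1, so 2 is a residue.
(3/457) = +1, so 3 is a residue.
(4/457) = +1, so 4 is a residue.
(5/457) = −1, so 5 is the smallest positive non-residue mod 457.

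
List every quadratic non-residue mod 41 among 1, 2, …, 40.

3, 6, 7, 11, 12, 13, 14, 15, 17, 19, 22, 24, 26, 27, 28, 29, 30, 34, 35, 38

Square k = 1,…,20 (k and 41−k give the same square):
1²=1, 2²=4, 3²=9, 4²=16, 5²=25, 6²=36, 7²≡8, 8²≡23, 9²≡40, 10²≡18, 11²≡39, 12²≡21, 13²≡5, 14²≡32, 15²≡20, 16²≡10, 17²≡2, 18²≡37, 19²≡33, 20²≡31 (mod 41).
The residues are {1, 2, 4, 5, 8, 9, 10, 16, 18, 20, 21, 23, 25, 31, 32, 33, 36, 37, 39, 40}; the non-residues are the remaining 20 nonzero classes.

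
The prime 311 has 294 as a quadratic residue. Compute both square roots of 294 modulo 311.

Since 311 ≡ 3 (mod 4), a square root of 294 is 294^((311+1)/4) = 294^78 mod 311.
Repeated squaring: 294^2≡289, 294^4≡173, 294^8≡73, 294^16≡42, 294^32≡209, 294^64≡141 (mod 311).
294^78 = 294^(64+8+4+2) ≡ 268 (mod 311).
Check: 268² = 71824 ≡ 294 (mod 311). The two roots are 43 and 268.

43, 268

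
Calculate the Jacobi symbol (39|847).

1

Reciprocity: 39 ≡ 3 and 847 ≡ 3 (mod 4), so (39/847) = −(847/39).
Reduce top mod 39: now compute (28/39).
Pull out 2^2: since 39 ≡ 7 (mod 8), (2/39) = +1, so (2/39)^2 = +1.
Reciprocity: 7 ≡ 3 and 39 ≡ 3 (mod 4), so (7/39) = −(39/7).
Reduce top mod 7: now compute (4/7).
Pull out 2^2: since 7 ≡ 7 (mod 8), (2/7) = +1, so (2/7)^2 = +1.
Reached (1/7) = 1. Collecting the sign flips along the way, the symbol is +1.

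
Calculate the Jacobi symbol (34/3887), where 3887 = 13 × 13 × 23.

-1

Pull out 2: since 3887 ≡ 7 (mod 8), (2/3887) = +1.
Reciprocity: 17 ≡ 1 and 3887 ≡ 3 (mod 4), so (17/3887) = +(3887/17).
Reduce top mod 17: now compute (11/17).
Reciprocity: 11 ≡ 3 and 17 ≡ 1 (mod 4), so (11/17) = +(17/11).
Reduce top mod 11: now compute (6/11).
Pull out 2: since 11 ≡ 3 (mod 8), (2/11) = -1.
Reciprocity: 3 ≡ 3 and 11 ≡ 3 (mod 4), so (3/11) = −(11/3).
Reduce top mod 3: now compute (2/3).
Pull out 2: since 3 ≡ 3 (mod 8), (2/3) = -1.
Reached (1/3) = 1. Collecting the sign flips along the way, the symbol is -1.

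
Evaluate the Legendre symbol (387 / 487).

-1

Reciprocity: 387 ≡ 3 and 487 ≡ 3 (mod 4), so (387/487) = −(487/387).
Reduce top mod 387: now compute (100/387).
Pull out 2^2: since 387 ≡ 3 (mod 8), (2/387) = -1, so (2/387)^2 = +1.
Reciprocity: 25 ≡ 1 and 387 ≡ 3 (mod 4), so (25/387) = +(387/25).
Reduce top mod 25: now compute (12/25).
Pull out 2^2: since 25 ≡ 1 (mod 8), (2/25) = +1, so (2/25)^2 = +1.
Reciprocity: 3 ≡ 3 and 25 ≡ 1 (mod 4), so (3/25) = +(25/3).
Reduce top mod 3: now compute (1/3).
Reached (1/3) = 1. Collecting the sign flips along the way, the symbol is -1.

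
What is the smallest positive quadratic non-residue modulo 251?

(2/251) = −1, so 2 is the smallest positive non-residue mod 251.

2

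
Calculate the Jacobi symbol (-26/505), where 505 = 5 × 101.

-1

First reduce: -26 ≡ 479 (mod 505).
Reciprocity: 479 ≡ 3 and 505 ≡ 1 (mod 4), so (479/505) = +(505/479).
Reduce top mod 479: now compute (26/479).
Pull out 2: since 479 ≡ 7 (mod 8), (2/479) = +1.
Reciprocity: 13 ≡ 1 and 479 ≡ 3 (mod 4), so (13/479) = +(479/13).
Reduce top mod 13: now compute (11/13).
Reciprocity: 11 ≡ 3 and 13 ≡ 1 (mod 4), so (11/13) = +(13/11).
Reduce top mod 11: now compute (2/11).
Pull out 2: since 11 ≡ 3 (mod 8), (2/11) = -1.
Reached (1/11) = 1. Collecting the sign flips along the way, the symbol is -1.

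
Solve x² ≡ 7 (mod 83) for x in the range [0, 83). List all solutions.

Since 83 ≡ 3 (mod 4), a square root of 7 is 7^((83+1)/4) = 7^21 mod 83.
Repeated squaring: 7^2≡49, 7^4≡77, 7^8≡36, 7^16≡51 (mod 83).
7^21 = 7^(16+4+1) ≡ 16 (mod 83).
Check: 16² = 256 ≡ 7 (mod 83). The two roots are 16 and 67.

16, 67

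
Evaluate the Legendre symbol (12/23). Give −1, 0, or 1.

Pull out 2^2: since 23 ≡ 7 (mod 8), (2/23) = +1, so (2/23)^2 = +1.
Reciprocity: 3 ≡ 3 and 23 ≡ 3 (mod 4), so (3/23) = −(23/3).
Reduce top mod 3: now compute (2/3).
Pull out 2: since 3 ≡ 3 (mod 8), (2/3) = -1.
Reached (1/3) = 1. Collecting the sign flips along the way, the symbol is +1.

1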